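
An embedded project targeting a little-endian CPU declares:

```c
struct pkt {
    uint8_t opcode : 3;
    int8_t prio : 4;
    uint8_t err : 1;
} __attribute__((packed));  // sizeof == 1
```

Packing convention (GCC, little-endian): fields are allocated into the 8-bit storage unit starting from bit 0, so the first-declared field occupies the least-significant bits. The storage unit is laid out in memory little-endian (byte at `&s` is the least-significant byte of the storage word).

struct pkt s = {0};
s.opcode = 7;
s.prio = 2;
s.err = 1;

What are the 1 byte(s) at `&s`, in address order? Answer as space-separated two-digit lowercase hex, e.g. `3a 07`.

[0+:3] opcode=7 & 0x7 = 0x7; word=0x07
[3+:4] prio=2 & 0xf = 0x2; word=0x17
[7+:1] err=1 & 0x1 = 0x1; word=0x97
word = 0x97 → little-endian bytes:
  [0]=0x97

97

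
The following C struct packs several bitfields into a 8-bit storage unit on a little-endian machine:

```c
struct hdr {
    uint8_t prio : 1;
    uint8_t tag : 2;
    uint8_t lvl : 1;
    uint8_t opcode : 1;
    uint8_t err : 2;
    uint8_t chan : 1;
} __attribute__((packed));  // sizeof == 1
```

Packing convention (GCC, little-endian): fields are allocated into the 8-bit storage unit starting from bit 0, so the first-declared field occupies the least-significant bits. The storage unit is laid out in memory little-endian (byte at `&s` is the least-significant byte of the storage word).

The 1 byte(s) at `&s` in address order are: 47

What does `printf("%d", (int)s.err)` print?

[0]=0x47 (little-endian) → word 0x47
prio:1 @ bit 0 → (0x47>>0)&0x1 = 0x1
tag:2 @ bit 1 → (0x47>>1)&0x3 = 0x3
lvl:1 @ bit 3 → (0x47>>3)&0x1 = 0x0
opcode:1 @ bit 4 → (0x47>>4)&0x1 = 0x0
err:2 @ bit 5 → (0x47>>5)&0x3 = 0x2  ←
chan:1 @ bit 7 → (0x47>>7)&0x1 = 0x0

2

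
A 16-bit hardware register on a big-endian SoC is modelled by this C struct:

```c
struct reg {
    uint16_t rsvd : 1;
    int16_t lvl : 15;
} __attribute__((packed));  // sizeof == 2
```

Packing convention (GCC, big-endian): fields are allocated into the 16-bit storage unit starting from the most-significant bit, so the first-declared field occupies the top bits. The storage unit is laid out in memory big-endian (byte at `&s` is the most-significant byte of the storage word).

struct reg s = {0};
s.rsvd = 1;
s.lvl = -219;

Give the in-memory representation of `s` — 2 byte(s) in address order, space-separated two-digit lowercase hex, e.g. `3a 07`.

ff 25

[15+:1] rsvd=1 & 0x1 = 0x1; word=0x8000
[0+:15] lvl=-219 & 0x7fff = 0x7f25; word=0xff25
word = 0xff25 → big-endian bytes:
  [0]=0xff  [1]=0x25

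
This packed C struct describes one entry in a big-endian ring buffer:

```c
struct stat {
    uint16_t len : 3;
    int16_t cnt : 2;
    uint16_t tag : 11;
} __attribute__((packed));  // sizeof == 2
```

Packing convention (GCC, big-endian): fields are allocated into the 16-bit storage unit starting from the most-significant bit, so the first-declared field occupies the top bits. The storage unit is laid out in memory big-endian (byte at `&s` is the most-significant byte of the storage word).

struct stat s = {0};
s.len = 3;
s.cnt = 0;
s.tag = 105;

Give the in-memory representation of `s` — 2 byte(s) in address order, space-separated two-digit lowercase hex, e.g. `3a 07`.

[13+:3] len=3 & 0x7 = 0x3; word=0x6000
[11+:2] cnt=0 & 0x3 = 0x0; word=0x6000
[0+:11] tag=105 & 0x7ff = 0x69; word=0x6069
word = 0x6069 → big-endian bytes:
  [0]=0x60  [1]=0x69

60 69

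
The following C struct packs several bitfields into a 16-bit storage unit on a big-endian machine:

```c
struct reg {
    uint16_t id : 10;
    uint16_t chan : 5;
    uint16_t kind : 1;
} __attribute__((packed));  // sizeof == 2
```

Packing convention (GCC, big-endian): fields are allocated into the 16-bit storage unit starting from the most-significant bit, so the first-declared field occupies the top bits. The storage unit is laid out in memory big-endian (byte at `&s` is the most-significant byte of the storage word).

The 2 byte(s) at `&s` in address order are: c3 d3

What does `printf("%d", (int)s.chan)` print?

9

[0]=0xc3 [1]=0xd3 (big-endian) → word 0xc3d3
id:10 @ bit 6 → (0xc3d3>>6)&0x3ff = 0x30f
chan:5 @ bit 1 → (0xc3d3>>1)&0x1f = 0x9  ←
kind:1 @ bit 0 → (0xc3d3>>0)&0x1 = 0x1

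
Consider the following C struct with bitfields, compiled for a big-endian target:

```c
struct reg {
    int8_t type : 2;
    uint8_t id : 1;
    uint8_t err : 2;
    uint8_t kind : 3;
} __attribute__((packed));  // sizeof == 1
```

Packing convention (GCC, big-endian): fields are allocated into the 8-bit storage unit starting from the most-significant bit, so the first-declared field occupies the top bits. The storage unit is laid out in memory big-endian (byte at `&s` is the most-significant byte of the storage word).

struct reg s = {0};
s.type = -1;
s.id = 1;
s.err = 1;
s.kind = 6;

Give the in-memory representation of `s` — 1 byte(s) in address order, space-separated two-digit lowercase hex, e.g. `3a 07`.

ee

[6+:2] type=-1 & 0x3 = 0x3; word=0xc0
[5+:1] id=1 & 0x1 = 0x1; word=0xe0
[3+:2] err=1 & 0x3 = 0x1; word=0xe8
[0+:3] kind=6 & 0x7 = 0x6; word=0xee
word = 0xee → big-endian bytes:
  [0]=0xee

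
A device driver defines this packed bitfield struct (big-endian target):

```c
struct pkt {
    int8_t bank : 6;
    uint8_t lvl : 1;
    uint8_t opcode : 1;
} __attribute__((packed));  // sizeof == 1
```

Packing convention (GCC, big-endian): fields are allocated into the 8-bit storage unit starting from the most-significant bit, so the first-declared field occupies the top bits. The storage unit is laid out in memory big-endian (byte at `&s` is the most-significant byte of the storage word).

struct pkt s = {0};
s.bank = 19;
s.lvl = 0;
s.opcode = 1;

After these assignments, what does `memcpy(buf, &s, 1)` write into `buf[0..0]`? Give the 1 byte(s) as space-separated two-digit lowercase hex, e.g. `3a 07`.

4d

bank (6b) val=19 bits=0x13 at bit 2: 0x4c
lvl (1b) val=0 bits=0x0 at bit 1: 0x4c
opcode (1b) val=1 bits=0x1 at bit 0: 0x4d
word = 0x4d → big-endian bytes:
  [0]=0x4d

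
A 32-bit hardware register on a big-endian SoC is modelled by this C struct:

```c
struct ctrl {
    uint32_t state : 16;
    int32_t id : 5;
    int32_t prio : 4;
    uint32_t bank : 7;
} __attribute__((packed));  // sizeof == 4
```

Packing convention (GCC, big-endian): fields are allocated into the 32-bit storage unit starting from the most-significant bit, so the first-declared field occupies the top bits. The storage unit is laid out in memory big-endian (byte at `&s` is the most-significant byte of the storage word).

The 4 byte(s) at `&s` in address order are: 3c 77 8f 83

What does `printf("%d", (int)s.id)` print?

[0]=0x3c [1]=0x77 [2]=0x8f [3]=0x83 (big-endian) → word 0x3c778f83
state [16+:16] = (word>>16) & 0xffff = 15479
id [11+:5] = (word>>11) & 0x1f = 17  ←
prio [7+:4] = (word>>7) & 0xf = 15
bank [0+:7] = (word>>0) & 0x7f = 3
id signed 5b, MSB=1: 17 - 32 = -15

-15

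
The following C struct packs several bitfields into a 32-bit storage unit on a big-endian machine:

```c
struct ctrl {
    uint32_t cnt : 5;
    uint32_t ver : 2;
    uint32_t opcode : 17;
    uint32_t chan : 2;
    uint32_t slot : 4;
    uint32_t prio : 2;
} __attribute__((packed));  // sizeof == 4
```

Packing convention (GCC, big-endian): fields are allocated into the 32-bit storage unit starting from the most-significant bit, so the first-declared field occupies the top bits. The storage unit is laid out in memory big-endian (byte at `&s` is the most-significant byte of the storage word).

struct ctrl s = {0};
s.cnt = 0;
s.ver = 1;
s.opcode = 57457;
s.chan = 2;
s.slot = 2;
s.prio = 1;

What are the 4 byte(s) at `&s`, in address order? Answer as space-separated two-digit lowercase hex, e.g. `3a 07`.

02 e0 71 89

cnt:5 = 0 → 0x0 << 27 → word 0x00000000
ver:2 = 1 → 0x1 << 25 → word 0x02000000
opcode:17 = 57457 → 0xe071 << 8 → word 0x02e07100
chan:2 = 2 → 0x2 << 6 → word 0x02e07180
slot:4 = 2 → 0x2 << 2 → word 0x02e07188
prio:2 = 1 → 0x1 << 0 → word 0x02e07189
word = 0x02e07189 → big-endian bytes:
  [0]=0x02  [1]=0xe0  [2]=0x71  [3]=0x89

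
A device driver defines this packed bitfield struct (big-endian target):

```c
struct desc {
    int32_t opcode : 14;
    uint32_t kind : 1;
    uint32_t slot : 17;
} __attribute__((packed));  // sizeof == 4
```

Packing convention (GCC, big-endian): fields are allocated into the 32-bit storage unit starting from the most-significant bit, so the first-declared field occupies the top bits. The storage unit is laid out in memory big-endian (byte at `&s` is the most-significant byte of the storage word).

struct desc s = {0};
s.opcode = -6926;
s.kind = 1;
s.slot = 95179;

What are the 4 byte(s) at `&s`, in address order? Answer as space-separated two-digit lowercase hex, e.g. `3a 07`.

93 cb 73 cb

opcode (14b) val=-6926 bits=0x24f2 at bit 18: 0x93c80000
kind (1b) val=1 bits=0x1 at bit 17: 0x93ca0000
slot (17b) val=95179 bits=0x173cb at bit 0: 0x93cb73cb
word = 0x93cb73cb → big-endian bytes:
  [0]=0x93  [1]=0xcb  [2]=0x73  [3]=0xcb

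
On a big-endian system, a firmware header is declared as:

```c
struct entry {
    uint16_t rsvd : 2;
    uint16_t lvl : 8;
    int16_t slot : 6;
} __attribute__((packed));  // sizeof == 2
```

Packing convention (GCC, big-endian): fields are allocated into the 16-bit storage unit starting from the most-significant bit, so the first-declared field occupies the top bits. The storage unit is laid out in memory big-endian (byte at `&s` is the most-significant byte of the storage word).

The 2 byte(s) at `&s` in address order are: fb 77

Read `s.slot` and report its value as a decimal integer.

[0]=0xfb [1]=0x77 (big-endian) → word 0xfb77
rsvd [14+:2] = (word>>14) & 0x3 = 3
lvl [6+:8] = (word>>6) & 0xff = 237
slot [0+:6] = (word>>0) & 0x3f = 55  ←
slot signed 6b, MSB=1: 55 - 64 = -9

-9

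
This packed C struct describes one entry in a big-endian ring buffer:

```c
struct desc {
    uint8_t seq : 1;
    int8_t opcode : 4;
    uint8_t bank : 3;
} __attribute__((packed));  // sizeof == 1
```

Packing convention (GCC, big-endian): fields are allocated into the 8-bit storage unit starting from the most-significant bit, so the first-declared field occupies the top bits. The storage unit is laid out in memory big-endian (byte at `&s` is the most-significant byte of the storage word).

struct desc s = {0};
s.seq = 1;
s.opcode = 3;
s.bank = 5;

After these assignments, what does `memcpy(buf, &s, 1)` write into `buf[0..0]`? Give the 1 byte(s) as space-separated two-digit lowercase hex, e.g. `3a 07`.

9d

seq (1b) val=1 bits=0x1 at bit 7: 0x80
opcode (4b) val=3 bits=0x3 at bit 3: 0x98
bank (3b) val=5 bits=0x5 at bit 0: 0x9d
word = 0x9d → big-endian bytes:
  [0]=0x9d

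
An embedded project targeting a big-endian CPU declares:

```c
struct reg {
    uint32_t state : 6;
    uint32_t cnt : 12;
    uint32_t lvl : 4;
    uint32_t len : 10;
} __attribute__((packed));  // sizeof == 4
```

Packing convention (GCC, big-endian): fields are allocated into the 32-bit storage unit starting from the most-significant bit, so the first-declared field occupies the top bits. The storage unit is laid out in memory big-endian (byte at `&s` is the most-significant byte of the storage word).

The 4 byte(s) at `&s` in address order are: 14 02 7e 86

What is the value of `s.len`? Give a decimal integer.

646

[0]=0x14 [1]=0x02 [2]=0x7e [3]=0x86 (big-endian) → word 0x14027e86
state:6 @ bit 26 → (0x14027e86>>26)&0x3f = 0x5
cnt:12 @ bit 14 → (0x14027e86>>14)&0xfff = 0x9
lvl:4 @ bit 10 → (0x14027e86>>10)&0xf = 0xf
len:10 @ bit 0 → (0x14027e86>>0)&0x3ff = 0x286  ←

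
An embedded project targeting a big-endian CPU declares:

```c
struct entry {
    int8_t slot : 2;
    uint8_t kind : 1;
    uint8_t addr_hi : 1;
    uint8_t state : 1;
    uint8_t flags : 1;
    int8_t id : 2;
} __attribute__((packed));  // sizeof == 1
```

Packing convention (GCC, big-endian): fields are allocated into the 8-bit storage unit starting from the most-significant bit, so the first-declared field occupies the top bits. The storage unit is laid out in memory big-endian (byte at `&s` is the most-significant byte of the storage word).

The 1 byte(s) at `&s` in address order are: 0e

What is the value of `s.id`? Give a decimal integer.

-2

[0]=0x0e (big-endian) → word 0x0e
slot:2 @ bit 6 → (0x0e>>6)&0x3 = 0x0
kind:1 @ bit 5 → (0x0e>>5)&0x1 = 0x0
addr_hi:1 @ bit 4 → (0x0e>>4)&0x1 = 0x0
state:1 @ bit 3 → (0x0e>>3)&0x1 = 0x1
flags:1 @ bit 2 → (0x0e>>2)&0x1 = 0x1
id:2 @ bit 0 → (0x0e>>0)&0x3 = 0x2  ←
id signed 2b, MSB=1: 2 - 4 = -2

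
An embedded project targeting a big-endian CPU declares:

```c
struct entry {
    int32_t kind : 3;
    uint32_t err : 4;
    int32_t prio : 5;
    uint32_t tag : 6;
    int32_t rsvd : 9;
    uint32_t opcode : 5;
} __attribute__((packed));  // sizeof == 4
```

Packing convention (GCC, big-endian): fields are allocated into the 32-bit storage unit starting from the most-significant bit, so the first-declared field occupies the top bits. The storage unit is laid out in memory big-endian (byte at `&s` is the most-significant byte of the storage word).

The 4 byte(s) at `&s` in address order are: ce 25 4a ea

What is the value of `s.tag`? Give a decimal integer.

21

[0]=0xce [1]=0x25 [2]=0x4a [3]=0xea (big-endian) → word 0xce254aea
kind:3 @ bit 29 → (0xce254aea>>29)&0x7 = 0x6
err:4 @ bit 25 → (0xce254aea>>25)&0xf = 0x7
prio:5 @ bit 20 → (0xce254aea>>20)&0x1f = 0x2
tag:6 @ bit 14 → (0xce254aea>>14)&0x3f = 0x15  ←
rsvd:9 @ bit 5 → (0xce254aea>>5)&0x1ff = 0x57
opcode:5 @ bit 0 → (0xce254aea>>0)&0x1f = 0xa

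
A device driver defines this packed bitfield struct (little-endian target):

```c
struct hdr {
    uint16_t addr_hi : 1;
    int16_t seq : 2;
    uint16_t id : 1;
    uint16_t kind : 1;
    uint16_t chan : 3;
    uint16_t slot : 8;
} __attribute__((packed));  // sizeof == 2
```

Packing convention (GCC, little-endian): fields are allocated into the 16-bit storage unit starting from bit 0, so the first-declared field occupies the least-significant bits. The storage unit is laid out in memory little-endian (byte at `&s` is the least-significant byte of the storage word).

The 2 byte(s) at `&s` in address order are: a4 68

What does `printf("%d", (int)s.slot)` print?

[0]=0xa4 [1]=0x68 (little-endian) → word 0x68a4
addr_hi [0+:1] = (word>>0) & 0x1 = 0
seq [1+:2] = (word>>1) & 0x3 = 2
id [3+:1] = (word>>3) & 0x1 = 0
kind [4+:1] = (word>>4) & 0x1 = 0
chan [5+:3] = (word>>5) & 0x7 = 5
slot [8+:8] = (word>>8) & 0xff = 104  ←

104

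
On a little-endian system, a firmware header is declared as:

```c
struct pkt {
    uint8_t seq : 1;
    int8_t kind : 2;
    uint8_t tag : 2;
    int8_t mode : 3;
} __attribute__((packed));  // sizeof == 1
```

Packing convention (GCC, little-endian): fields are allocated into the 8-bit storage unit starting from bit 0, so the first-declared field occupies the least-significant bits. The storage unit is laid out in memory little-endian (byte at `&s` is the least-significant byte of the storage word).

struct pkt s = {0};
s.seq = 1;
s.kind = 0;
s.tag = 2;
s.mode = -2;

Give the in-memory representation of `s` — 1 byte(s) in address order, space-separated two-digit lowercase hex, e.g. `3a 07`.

[0+:1] seq=1 & 0x1 = 0x1; word=0x01
[1+:2] kind=0 & 0x3 = 0x0; word=0x01
[3+:2] tag=2 & 0x3 = 0x2; word=0x11
[5+:3] mode=-2 & 0x7 = 0x6; word=0xd1
word = 0xd1 → little-endian bytes:
  [0]=0xd1

d1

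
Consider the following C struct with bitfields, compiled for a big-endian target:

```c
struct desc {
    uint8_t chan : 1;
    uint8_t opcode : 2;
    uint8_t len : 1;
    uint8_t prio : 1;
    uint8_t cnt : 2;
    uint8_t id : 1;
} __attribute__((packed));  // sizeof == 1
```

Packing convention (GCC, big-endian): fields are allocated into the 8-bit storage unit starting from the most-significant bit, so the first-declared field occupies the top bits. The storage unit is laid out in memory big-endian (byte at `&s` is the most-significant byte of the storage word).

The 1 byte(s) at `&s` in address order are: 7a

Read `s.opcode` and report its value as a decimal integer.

3

[0]=0x7a (big-endian) → word 0x7a
chan:1 @ bit 7 → (0x7a>>7)&0x1 = 0x0
opcode:2 @ bit 5 → (0x7a>>5)&0x3 = 0x3  ←
len:1 @ bit 4 → (0x7a>>4)&0x1 = 0x1
prio:1 @ bit 3 → (0x7a>>3)&0x1 = 0x1
cnt:2 @ bit 1 → (0x7a>>1)&0x3 = 0x1
id:1 @ bit 0 → (0x7a>>0)&0x1 = 0x0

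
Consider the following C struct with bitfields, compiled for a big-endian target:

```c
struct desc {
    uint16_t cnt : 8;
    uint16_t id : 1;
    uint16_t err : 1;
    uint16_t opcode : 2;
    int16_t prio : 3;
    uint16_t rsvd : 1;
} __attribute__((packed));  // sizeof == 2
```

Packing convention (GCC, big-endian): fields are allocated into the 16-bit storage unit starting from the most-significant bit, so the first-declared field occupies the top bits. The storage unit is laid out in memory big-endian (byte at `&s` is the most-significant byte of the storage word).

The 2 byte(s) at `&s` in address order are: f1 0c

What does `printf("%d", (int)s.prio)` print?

[0]=0xf1 [1]=0x0c (big-endian) → word 0xf10c
cnt:8 @ bit 8 → (0xf10c>>8)&0xff = 0xf1
id:1 @ bit 7 → (0xf10c>>7)&0x1 = 0x0
err:1 @ bit 6 → (0xf10c>>6)&0x1 = 0x0
opcode:2 @ bit 4 → (0xf10c>>4)&0x3 = 0x0
prio:3 @ bit 1 → (0xf10c>>1)&0x7 = 0x6  ←
rsvd:1 @ bit 0 → (0xf10c>>0)&0x1 = 0x0
prio signed 3b, MSB=1: 6 - 8 = -2

-2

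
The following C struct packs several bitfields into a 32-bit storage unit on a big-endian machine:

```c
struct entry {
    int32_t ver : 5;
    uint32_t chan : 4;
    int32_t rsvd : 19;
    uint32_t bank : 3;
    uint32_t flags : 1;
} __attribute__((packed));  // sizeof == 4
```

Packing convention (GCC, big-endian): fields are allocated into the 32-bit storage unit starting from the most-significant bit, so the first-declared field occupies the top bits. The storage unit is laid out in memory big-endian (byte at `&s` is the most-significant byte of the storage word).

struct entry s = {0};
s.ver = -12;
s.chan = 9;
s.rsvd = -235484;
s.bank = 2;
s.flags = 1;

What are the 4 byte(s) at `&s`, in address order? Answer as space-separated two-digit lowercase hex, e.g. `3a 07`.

[27+:5] ver=-12 & 0x1f = 0x14; word=0xa0000000
[23+:4] chan=9 & 0xf = 0x9; word=0xa4800000
[4+:19] rsvd=-235484 & 0x7ffff = 0x46824; word=0xa4c68240
[1+:3] bank=2 & 0x7 = 0x2; word=0xa4c68244
[0+:1] flags=1 & 0x1 = 0x1; word=0xa4c68245
word = 0xa4c68245 → big-endian bytes:
  [0]=0xa4  [1]=0xc6  [2]=0x82  [3]=0x45

a4 c6 82 45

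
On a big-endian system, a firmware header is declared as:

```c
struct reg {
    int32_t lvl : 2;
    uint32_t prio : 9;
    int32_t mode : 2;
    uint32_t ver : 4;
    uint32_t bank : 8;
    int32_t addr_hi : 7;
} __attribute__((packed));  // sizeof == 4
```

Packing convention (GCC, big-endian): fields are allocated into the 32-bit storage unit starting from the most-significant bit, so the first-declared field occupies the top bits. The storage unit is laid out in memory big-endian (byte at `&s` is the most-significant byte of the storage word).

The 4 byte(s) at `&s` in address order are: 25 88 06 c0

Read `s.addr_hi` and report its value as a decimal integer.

-64

[0]=0x25 [1]=0x88 [2]=0x06 [3]=0xc0 (big-endian) → word 0x258806c0
lvl:2 @ bit 30 → (0x258806c0>>30)&0x3 = 0x0
prio:9 @ bit 21 → (0x258806c0>>21)&0x1ff = 0x12c
mode:2 @ bit 19 → (0x258806c0>>19)&0x3 = 0x1
ver:4 @ bit 15 → (0x258806c0>>15)&0xf = 0x0
bank:8 @ bit 7 → (0x258806c0>>7)&0xff = 0xd
addr_hi:7 @ bit 0 → (0x258806c0>>0)&0x7f = 0x40  ←
addr_hi signed 7b, MSB=1: 64 - 128 = -64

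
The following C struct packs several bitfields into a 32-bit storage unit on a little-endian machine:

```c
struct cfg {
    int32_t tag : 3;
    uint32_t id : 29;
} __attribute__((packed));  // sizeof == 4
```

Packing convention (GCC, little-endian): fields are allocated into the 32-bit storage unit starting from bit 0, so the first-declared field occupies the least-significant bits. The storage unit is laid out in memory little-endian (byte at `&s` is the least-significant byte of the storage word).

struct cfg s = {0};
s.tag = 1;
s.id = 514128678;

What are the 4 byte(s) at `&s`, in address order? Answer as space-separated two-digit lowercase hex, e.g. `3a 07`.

31 d9 27 f5

tag (3b) val=1 bits=0x1 at bit 0: 0x00000001
id (29b) val=514128678 bits=0x1ea4fb26 at bit 3: 0xf527d931
word = 0xf527d931 → little-endian bytes:
  [0]=0x31  [1]=0xd9  [2]=0x27  [3]=0xf5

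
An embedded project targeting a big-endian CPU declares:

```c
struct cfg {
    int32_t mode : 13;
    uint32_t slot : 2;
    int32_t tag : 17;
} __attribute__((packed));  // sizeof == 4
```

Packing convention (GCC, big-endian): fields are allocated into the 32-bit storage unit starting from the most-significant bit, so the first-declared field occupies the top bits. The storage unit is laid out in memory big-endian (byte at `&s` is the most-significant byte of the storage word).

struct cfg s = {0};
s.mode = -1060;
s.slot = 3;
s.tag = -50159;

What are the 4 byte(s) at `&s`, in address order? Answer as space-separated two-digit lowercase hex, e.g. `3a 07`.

de e7 3c 11

[19+:13] mode=-1060 & 0x1fff = 0x1bdc; word=0xdee00000
[17+:2] slot=3 & 0x3 = 0x3; word=0xdee60000
[0+:17] tag=-50159 & 0x1ffff = 0x13c11; word=0xdee73c11
word = 0xdee73c11 → big-endian bytes:
  [0]=0xde  [1]=0xe7  [2]=0x3c  [3]=0x11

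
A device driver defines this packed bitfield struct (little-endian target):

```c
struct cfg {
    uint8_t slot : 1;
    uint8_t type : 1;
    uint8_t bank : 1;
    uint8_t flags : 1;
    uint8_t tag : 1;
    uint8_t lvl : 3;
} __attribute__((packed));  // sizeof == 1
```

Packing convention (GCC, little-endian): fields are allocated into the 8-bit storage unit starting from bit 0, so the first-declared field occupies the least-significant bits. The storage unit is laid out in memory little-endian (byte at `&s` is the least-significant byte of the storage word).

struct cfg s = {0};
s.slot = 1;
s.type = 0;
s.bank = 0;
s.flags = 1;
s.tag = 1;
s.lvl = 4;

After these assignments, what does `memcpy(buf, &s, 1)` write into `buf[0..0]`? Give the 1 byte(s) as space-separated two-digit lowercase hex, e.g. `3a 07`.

99

slot:1 = 1 → 0x1 << 0 → word 0x01
type:1 = 0 → 0x0 << 1 → word 0x01
bank:1 = 0 → 0x0 << 2 → word 0x01
flags:1 = 1 → 0x1 << 3 → word 0x09
tag:1 = 1 → 0x1 << 4 → word 0x19
lvl:3 = 4 → 0x4 << 5 → word 0x99
word = 0x99 → little-endian bytes:
  [0]=0x99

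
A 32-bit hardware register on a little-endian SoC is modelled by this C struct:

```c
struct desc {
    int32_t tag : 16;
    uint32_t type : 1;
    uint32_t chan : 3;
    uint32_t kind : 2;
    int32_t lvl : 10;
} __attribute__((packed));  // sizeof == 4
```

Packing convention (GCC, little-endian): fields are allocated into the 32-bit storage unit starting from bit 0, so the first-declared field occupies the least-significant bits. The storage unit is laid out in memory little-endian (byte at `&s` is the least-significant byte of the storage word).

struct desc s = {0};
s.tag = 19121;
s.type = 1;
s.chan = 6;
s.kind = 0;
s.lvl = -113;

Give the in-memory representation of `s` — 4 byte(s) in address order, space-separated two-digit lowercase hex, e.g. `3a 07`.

b1 4a cd e3

tag (16b) val=19121 bits=0x4ab1 at bit 0: 0x00004ab1
type (1b) val=1 bits=0x1 at bit 16: 0x00014ab1
chan (3b) val=6 bits=0x6 at bit 17: 0x000d4ab1
kind (2b) val=0 bits=0x0 at bit 20: 0x000d4ab1
lvl (10b) val=-113 bits=0x38f at bit 22: 0xe3cd4ab1
word = 0xe3cd4ab1 → little-endian bytes:
  [0]=0xb1  [1]=0x4a  [2]=0xcd  [3]=0xe3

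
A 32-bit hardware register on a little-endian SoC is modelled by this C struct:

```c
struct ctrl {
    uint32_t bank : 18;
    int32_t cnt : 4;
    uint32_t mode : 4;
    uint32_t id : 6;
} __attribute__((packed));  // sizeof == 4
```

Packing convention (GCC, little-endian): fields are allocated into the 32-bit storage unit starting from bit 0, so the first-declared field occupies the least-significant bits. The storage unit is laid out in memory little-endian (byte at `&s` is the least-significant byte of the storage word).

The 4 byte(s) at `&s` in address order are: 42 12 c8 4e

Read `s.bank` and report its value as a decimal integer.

4674

[0]=0x42 [1]=0x12 [2]=0xc8 [3]=0x4e (little-endian) → word 0x4ec81242
bank [0+:18] = (word>>0) & 0x3ffff = 4674  ←
cnt [18+:4] = (word>>18) & 0xf = 2
mode [22+:4] = (word>>22) & 0xf = 11
id [26+:6] = (word>>26) & 0x3f = 19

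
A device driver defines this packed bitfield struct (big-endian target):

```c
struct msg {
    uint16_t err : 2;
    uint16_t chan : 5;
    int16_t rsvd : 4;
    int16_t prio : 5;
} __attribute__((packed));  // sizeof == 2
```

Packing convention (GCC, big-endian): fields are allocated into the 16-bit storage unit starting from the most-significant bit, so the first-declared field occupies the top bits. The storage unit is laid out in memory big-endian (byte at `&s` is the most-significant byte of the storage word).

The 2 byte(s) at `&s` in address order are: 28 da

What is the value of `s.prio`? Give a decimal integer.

-6

[0]=0x28 [1]=0xda (big-endian) → word 0x28da
err [14+:2] = (word>>14) & 0x3 = 0
chan [9+:5] = (word>>9) & 0x1f = 20
rsvd [5+:4] = (word>>5) & 0xf = 6
prio [0+:5] = (word>>0) & 0x1f = 26  ←
prio signed 5b, MSB=1: 26 - 32 = -6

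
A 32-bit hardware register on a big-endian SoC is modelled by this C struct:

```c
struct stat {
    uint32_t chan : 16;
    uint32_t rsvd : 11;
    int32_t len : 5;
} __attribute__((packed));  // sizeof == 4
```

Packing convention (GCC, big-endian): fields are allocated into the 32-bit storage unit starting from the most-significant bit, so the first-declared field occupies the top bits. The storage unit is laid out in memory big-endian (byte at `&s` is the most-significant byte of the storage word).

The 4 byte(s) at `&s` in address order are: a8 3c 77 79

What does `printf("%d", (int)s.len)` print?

-7

[0]=0xa8 [1]=0x3c [2]=0x77 [3]=0x79 (big-endian) → word 0xa83c7779
chan [16+:16] = (word>>16) & 0xffff = 43068
rsvd [5+:11] = (word>>5) & 0x7ff = 955
len [0+:5] = (word>>0) & 0x1f = 25  ←
len signed 5b, MSB=1: 25 - 32 = -7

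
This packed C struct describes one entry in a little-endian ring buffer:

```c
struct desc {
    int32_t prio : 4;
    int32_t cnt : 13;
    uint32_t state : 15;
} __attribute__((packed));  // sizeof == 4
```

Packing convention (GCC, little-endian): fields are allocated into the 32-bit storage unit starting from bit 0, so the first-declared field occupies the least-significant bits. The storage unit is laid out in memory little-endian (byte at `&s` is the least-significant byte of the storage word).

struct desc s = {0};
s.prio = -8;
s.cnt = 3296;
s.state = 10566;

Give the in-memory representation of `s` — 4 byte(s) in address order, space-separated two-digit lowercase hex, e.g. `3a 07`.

08 ce 8c 52

[0+:4] prio=-8 & 0xf = 0x8; word=0x00000008
[4+:13] cnt=3296 & 0x1fff = 0xce0; word=0x0000ce08
[17+:15] state=10566 & 0x7fff = 0x2946; word=0x528cce08
word = 0x528cce08 → little-endian bytes:
  [0]=0x08  [1]=0xce  [2]=0x8c  [3]=0x52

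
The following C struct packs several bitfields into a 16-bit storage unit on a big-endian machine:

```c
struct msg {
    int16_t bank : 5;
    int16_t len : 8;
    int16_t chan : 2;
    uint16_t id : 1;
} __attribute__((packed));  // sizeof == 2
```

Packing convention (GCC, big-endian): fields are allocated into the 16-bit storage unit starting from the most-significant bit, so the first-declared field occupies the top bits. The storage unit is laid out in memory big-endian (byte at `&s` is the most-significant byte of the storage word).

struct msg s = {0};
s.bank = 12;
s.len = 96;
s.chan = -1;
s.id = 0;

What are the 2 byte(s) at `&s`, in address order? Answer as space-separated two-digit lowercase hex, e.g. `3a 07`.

bank:5 = 12 → 0xc << 11 → word 0x6000
len:8 = 96 → 0x60 << 3 → word 0x6300
chan:2 = -1 → 0x3 << 1 → word 0x6306
id:1 = 0 → 0x0 << 0 → word 0x6306
word = 0x6306 → big-endian bytes:
  [0]=0x63  [1]=0x06

63 06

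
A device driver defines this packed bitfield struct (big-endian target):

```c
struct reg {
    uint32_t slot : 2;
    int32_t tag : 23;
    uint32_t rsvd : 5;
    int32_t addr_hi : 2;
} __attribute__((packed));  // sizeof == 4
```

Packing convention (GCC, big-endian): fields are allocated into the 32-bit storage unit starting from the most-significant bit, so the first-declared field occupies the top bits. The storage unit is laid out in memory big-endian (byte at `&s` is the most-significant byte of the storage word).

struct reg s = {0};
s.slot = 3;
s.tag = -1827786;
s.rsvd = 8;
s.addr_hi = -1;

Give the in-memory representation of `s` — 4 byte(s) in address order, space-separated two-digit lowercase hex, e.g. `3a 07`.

f2 0e 1b 23

[30+:2] slot=3 & 0x3 = 0x3; word=0xc0000000
[7+:23] tag=-1827786 & 0x7fffff = 0x641c36; word=0xf20e1b00
[2+:5] rsvd=8 & 0x1f = 0x8; word=0xf20e1b20
[0+:2] addr_hi=-1 & 0x3 = 0x3; word=0xf20e1b23
word = 0xf20e1b23 → big-endian bytes:
  [0]=0xf2  [1]=0x0e  [2]=0x1b  [3]=0x23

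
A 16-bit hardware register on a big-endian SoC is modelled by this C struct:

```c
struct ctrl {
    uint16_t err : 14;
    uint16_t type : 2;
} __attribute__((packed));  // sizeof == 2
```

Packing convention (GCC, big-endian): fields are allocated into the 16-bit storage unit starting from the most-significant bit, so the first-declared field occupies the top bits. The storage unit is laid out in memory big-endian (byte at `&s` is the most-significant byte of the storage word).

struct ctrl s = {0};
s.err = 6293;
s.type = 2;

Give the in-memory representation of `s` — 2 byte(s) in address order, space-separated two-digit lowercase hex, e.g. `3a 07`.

62 56

err (14b) val=6293 bits=0x1895 at bit 2: 0x6254
type (2b) val=2 bits=0x2 at bit 0: 0x6256
word = 0x6256 → big-endian bytes:
  [0]=0x62  [1]=0x56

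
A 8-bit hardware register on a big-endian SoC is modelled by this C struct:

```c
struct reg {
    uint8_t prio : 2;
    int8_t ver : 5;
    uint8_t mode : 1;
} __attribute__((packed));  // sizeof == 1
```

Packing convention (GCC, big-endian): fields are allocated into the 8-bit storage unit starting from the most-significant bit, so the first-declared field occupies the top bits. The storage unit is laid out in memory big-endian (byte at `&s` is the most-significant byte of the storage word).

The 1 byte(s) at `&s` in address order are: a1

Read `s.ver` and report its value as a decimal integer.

-16

[0]=0xa1 (big-endian) → word 0xa1
prio [6+:2] = (word>>6) & 0x3 = 2
ver [1+:5] = (word>>1) & 0x1f = 16  ←
mode [0+:1] = (word>>0) & 0x1 = 1
ver signed 5b, MSB=1: 16 - 32 = -16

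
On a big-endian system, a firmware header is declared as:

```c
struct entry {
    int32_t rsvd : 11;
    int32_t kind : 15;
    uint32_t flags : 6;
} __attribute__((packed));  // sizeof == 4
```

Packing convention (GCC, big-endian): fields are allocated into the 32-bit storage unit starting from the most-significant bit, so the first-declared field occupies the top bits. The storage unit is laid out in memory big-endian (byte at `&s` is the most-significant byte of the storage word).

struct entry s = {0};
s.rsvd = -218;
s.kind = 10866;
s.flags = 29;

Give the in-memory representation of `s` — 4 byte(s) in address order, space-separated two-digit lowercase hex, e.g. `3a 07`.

e4 ca 9c 9d

[21+:11] rsvd=-218 & 0x7ff = 0x726; word=0xe4c00000
[6+:15] kind=10866 & 0x7fff = 0x2a72; word=0xe4ca9c80
[0+:6] flags=29 & 0x3f = 0x1d; word=0xe4ca9c9d
word = 0xe4ca9c9d → big-endian bytes:
  [0]=0xe4  [1]=0xca  [2]=0x9c  [3]=0x9d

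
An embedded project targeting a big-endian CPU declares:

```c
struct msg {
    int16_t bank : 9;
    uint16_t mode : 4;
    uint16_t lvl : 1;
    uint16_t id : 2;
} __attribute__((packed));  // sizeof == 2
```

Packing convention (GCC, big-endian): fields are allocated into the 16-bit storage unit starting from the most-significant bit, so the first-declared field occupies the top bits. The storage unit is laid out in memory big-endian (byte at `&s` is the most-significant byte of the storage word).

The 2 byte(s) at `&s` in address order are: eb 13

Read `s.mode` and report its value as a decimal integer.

[0]=0xeb [1]=0x13 (big-endian) → word 0xeb13
bank:9 @ bit 7 → (0xeb13>>7)&0x1ff = 0x1d6
mode:4 @ bit 3 → (0xeb13>>3)&0xf = 0x2  ←
lvl:1 @ bit 2 → (0xeb13>>2)&0x1 = 0x0
id:2 @ bit 0 → (0xeb13>>0)&0x3 = 0x3

2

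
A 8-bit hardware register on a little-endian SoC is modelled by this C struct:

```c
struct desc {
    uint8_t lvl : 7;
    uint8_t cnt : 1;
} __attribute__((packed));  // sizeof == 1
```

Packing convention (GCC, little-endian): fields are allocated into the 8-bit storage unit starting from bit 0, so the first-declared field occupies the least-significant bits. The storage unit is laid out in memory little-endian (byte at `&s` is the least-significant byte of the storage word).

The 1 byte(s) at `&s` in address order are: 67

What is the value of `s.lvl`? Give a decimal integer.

[0]=0x67 (little-endian) → word 0x67
lvl [0+:7] = (word>>0) & 0x7f = 103  ←
cnt [7+:1] = (word>>7) & 0x1 = 0

103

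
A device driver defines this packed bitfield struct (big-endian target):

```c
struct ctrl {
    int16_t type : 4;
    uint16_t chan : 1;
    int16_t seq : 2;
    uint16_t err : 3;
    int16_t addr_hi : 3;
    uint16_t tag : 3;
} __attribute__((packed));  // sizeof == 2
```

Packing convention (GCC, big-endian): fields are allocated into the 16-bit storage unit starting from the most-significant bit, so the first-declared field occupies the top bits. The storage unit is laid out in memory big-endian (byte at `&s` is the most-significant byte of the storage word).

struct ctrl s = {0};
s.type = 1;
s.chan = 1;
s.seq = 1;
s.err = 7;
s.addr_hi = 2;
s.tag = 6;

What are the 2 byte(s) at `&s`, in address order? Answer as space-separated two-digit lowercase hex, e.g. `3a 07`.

1b d6

type (4b) val=1 bits=0x1 at bit 12: 0x1000
chan (1b) val=1 bits=0x1 at bit 11: 0x1800
seq (2b) val=1 bits=0x1 at bit 9: 0x1a00
err (3b) val=7 bits=0x7 at bit 6: 0x1bc0
addr_hi (3b) val=2 bits=0x2 at bit 3: 0x1bd0
tag (3b) val=6 bits=0x6 at bit 0: 0x1bd6
word = 0x1bd6 → big-endian bytes:
  [0]=0x1b  [1]=0xd6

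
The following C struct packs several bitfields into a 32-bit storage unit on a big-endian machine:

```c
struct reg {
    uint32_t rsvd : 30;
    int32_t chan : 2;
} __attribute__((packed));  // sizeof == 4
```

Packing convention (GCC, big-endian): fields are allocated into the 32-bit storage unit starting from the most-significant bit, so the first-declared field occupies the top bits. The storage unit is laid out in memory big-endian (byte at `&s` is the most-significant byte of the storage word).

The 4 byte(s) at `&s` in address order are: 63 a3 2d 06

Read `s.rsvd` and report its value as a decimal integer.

417909569

[0]=0x63 [1]=0xa3 [2]=0x2d [3]=0x06 (big-endian) → word 0x63a32d06
rsvd [2+:30] = (word>>2) & 0x3fffffff = 417909569  ←
chan [0+:2] = (word>>0) & 0x3 = 2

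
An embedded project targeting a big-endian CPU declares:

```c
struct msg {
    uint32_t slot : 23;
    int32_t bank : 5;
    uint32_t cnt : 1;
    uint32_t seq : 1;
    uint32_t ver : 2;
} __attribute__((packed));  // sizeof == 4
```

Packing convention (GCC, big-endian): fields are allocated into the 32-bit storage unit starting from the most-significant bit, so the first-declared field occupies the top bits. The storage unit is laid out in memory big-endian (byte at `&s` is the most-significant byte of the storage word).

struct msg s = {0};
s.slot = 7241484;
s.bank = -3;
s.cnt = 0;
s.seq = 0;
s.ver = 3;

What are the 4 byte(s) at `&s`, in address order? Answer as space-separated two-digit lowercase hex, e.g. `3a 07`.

dc fe 19 d3

[9+:23] slot=7241484 & 0x7fffff = 0x6e7f0c; word=0xdcfe1800
[4+:5] bank=-3 & 0x1f = 0x1d; word=0xdcfe19d0
[3+:1] cnt=0 & 0x1 = 0x0; word=0xdcfe19d0
[2+:1] seq=0 & 0x1 = 0x0; word=0xdcfe19d0
[0+:2] ver=3 & 0x3 = 0x3; word=0xdcfe19d3
word = 0xdcfe19d3 → big-endian bytes:
  [0]=0xdc  [1]=0xfe  [2]=0x19  [3]=0xd3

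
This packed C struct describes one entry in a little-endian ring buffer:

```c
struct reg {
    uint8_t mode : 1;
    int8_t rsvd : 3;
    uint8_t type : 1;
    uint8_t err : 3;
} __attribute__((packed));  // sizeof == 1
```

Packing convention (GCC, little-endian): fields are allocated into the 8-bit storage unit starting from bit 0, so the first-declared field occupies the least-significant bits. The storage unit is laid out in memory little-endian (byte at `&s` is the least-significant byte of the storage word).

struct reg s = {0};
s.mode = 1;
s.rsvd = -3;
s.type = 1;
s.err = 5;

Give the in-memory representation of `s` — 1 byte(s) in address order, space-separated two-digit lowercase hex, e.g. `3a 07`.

mode:1 = 1 → 0x1 << 0 → word 0x01
rsvd:3 = -3 → 0x5 << 1 → word 0x0b
type:1 = 1 → 0x1 << 4 → word 0x1b
err:3 = 5 → 0x5 << 5 → word 0xbb
word = 0xbb → little-endian bytes:
  [0]=0xbb

bb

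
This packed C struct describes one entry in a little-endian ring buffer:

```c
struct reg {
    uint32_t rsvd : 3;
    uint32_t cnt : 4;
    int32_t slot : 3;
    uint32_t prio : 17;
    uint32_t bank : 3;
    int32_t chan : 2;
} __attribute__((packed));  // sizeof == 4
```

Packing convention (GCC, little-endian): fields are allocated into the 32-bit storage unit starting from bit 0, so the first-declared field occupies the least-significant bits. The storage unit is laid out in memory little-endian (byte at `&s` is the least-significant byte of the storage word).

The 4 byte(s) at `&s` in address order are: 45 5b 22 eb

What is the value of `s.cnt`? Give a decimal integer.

[0]=0x45 [1]=0x5b [2]=0x22 [3]=0xeb (little-endian) → word 0xeb225b45
rsvd [0+:3] = (word>>0) & 0x7 = 5
cnt [3+:4] = (word>>3) & 0xf = 8  ←
slot [7+:3] = (word>>7) & 0x7 = 6
prio [10+:17] = (word>>10) & 0x1ffff = 51350
bank [27+:3] = (word>>27) & 0x7 = 5
chan [30+:2] = (word>>30) & 0x3 = 3

8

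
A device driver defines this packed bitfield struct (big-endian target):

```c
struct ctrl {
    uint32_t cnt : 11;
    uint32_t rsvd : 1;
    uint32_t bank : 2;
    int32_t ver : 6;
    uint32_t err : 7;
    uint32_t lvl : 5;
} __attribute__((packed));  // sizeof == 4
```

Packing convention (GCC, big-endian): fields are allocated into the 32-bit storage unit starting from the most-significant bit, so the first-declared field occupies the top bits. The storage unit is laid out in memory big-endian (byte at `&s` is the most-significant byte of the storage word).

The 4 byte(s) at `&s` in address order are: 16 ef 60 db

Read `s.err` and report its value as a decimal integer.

6

[0]=0x16 [1]=0xef [2]=0x60 [3]=0xdb (big-endian) → word 0x16ef60db
cnt [21+:11] = (word>>21) & 0x7ff = 183
rsvd [20+:1] = (word>>20) & 0x1 = 0
bank [18+:2] = (word>>18) & 0x3 = 3
ver [12+:6] = (word>>12) & 0x3f = 54
err [5+:7] = (word>>5) & 0x7f = 6  ←
lvl [0+:5] = (word>>0) & 0x1f = 27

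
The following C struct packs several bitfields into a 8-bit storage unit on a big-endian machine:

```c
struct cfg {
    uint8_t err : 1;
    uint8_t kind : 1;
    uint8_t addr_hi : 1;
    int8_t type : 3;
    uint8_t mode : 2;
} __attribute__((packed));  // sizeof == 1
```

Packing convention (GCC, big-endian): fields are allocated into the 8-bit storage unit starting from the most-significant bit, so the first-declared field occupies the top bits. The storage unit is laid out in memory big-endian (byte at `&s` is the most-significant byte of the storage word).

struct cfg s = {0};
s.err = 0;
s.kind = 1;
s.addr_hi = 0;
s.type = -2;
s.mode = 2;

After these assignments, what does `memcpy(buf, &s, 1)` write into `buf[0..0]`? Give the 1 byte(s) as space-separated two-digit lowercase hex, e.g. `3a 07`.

5a

[7+:1] err=0 & 0x1 = 0x0; word=0x00
[6+:1] kind=1 & 0x1 = 0x1; word=0x40
[5+:1] addr_hi=0 & 0x1 = 0x0; word=0x40
[2+:3] type=-2 & 0x7 = 0x6; word=0x58
[0+:2] mode=2 & 0x3 = 0x2; word=0x5a
word = 0x5a → big-endian bytes:
  [0]=0x5a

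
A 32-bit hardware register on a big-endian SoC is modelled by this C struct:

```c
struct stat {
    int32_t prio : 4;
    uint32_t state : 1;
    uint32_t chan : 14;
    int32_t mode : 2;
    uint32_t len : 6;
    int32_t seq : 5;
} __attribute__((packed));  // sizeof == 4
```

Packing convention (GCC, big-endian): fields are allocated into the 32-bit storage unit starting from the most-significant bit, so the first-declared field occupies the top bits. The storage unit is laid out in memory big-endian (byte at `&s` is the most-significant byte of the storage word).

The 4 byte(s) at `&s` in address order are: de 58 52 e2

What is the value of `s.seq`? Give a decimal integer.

2

[0]=0xde [1]=0x58 [2]=0x52 [3]=0xe2 (big-endian) → word 0xde5852e2
prio:4 @ bit 28 → (0xde5852e2>>28)&0xf = 0xd
state:1 @ bit 27 → (0xde5852e2>>27)&0x1 = 0x1
chan:14 @ bit 13 → (0xde5852e2>>13)&0x3fff = 0x32c2
mode:2 @ bit 11 → (0xde5852e2>>11)&0x3 = 0x2
len:6 @ bit 5 → (0xde5852e2>>5)&0x3f = 0x17
seq:5 @ bit 0 → (0xde5852e2>>0)&0x1f = 0x2  ←
seq signed 5b, MSB=0: value = 2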